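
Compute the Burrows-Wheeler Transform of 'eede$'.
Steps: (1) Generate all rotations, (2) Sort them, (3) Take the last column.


Rotations (sorted):
  0: $eede -> last char: e
  1: de$ee -> last char: e
  2: e$eed -> last char: d
  3: ede$e -> last char: e
  4: eede$ -> last char: $


BWT = eede$


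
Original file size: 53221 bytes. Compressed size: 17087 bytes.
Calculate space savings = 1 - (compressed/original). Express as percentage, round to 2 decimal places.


ratio = compressed/original = 17087/53221 = 0.321057
savings = 1 - ratio = 1 - 0.321057 = 0.678943
as a percentage: 0.678943 * 100 = 67.89%

Space savings = 1 - 17087/53221 = 67.89%


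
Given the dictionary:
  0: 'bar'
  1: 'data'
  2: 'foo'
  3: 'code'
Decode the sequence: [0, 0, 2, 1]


Look up each index in the dictionary:
  0 -> 'bar'
  0 -> 'bar'
  2 -> 'foo'
  1 -> 'data'

Decoded: "bar bar foo data"


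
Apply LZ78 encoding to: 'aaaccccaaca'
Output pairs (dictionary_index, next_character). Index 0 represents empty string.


LZ78 encoding steps:
Dictionary: {0: ''}
Step 1: w='' (idx 0), next='a' -> output (0, 'a'), add 'a' as idx 1
Step 2: w='a' (idx 1), next='a' -> output (1, 'a'), add 'aa' as idx 2
Step 3: w='' (idx 0), next='c' -> output (0, 'c'), add 'c' as idx 3
Step 4: w='c' (idx 3), next='c' -> output (3, 'c'), add 'cc' as idx 4
Step 5: w='c' (idx 3), next='a' -> output (3, 'a'), add 'ca' as idx 5
Step 6: w='a' (idx 1), next='c' -> output (1, 'c'), add 'ac' as idx 6
Step 7: w='a' (idx 1), end of input -> output (1, '')


Encoded: [(0, 'a'), (1, 'a'), (0, 'c'), (3, 'c'), (3, 'a'), (1, 'c'), (1, '')]


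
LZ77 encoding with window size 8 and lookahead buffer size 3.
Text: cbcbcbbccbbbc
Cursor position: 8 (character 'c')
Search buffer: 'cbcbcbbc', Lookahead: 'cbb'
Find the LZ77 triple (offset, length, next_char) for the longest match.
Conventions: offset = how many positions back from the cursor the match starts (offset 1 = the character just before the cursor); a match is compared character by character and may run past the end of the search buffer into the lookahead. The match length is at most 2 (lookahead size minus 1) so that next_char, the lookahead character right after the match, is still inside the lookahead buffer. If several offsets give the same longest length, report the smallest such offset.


Try each offset into the search buffer:
  offset=1 (pos 7, char 'c'): match length 1
  offset=2 (pos 6, char 'b'): match length 0
  offset=3 (pos 5, char 'b'): match length 0
  offset=4 (pos 4, char 'c'): match length 2
  offset=5 (pos 3, char 'b'): match length 0
  offset=6 (pos 2, char 'c'): match length 2
  offset=7 (pos 1, char 'b'): match length 0
  offset=8 (pos 0, char 'c'): match length 2
Longest match has length 2, found at offsets 4, 6, 8; take the smallest, offset 4.
next_char = character at position 8 + 2 = 10 -> 'b'

Best match: offset=4, length=2 (matching 'cb' starting at position 4)
LZ77 triple: (4, 2, 'b')


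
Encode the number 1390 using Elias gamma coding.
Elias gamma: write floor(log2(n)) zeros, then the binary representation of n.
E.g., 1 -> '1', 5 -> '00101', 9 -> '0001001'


num_bits = floor(log2(1390)) + 1 = 11
leading_zeros = num_bits - 1 = 10
binary(1390) = 10101101110

Elias gamma(1390) = '0000000000' + '10101101110' = 000000000010101101110 (21 bits)


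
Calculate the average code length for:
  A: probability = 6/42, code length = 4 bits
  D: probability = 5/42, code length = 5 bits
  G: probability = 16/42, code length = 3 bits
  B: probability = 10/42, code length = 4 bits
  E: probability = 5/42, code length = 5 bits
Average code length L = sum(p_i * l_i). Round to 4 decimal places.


Weighted contributions p_i * l_i:
  A: (6/42) * 4 = 24/42
  D: (5/42) * 5 = 25/42
  G: (16/42) * 3 = 48/42
  B: (10/42) * 4 = 40/42
  E: (5/42) * 5 = 25/42
Sum = (24 + 25 + 48 + 40 + 25)/42 = 162/42

L = 162/42 = 3.8571 bits/symbol


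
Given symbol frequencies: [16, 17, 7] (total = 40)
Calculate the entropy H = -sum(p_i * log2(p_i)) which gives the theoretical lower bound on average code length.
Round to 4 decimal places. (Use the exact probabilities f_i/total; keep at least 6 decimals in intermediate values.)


Per-symbol terms -p_i * log2(p_i) with p_i = f_i/40:
  p = 16/40 = 0.400000: log2(p) = -1.321928, -p*log2(p) = 0.528771
  p = 17/40 = 0.425000: log2(p) = -1.234465, -p*log2(p) = 0.524648
  p = 7/40 = 0.175000: log2(p) = -2.514573, -p*log2(p) = 0.440050
H = 0.528771 + 0.524648 + 0.440050 = 1.493469

H = 1.4935 bits/symbol


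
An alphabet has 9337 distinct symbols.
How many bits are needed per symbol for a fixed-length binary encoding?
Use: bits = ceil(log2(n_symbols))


log2(9337) = 13.1887
Bracket: 2^13 = 8192 < 9337 <= 2^14 = 16384
So ceil(log2(9337)) = 14

bits = ceil(log2(9337)) = ceil(13.1887) = 14 bits


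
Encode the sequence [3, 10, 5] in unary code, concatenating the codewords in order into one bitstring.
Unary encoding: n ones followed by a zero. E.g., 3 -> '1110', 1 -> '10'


Encode each number as n ones followed by a terminating 0:
  3 -> 1110 (4 bits)
  10 -> 11111111110 (11 bits)
  5 -> 111110 (6 bits)
Total length = 4 + 11 + 6 = 21 bits.

Unary([3, 10, 5]) = 111011111111110111110 (21 bits)


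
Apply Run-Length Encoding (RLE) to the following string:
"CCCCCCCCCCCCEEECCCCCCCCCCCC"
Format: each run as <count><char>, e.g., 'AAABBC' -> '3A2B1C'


Scanning runs left to right:
  i=0: run of 'C' x 12 -> '12C'
  i=12: run of 'E' x 3 -> '3E'
  i=15: run of 'C' x 12 -> '12C'

RLE = 12C3E12C


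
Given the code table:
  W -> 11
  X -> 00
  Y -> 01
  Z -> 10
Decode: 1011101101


Decoding:
10 -> Z
11 -> W
10 -> Z
11 -> W
01 -> Y


Result: ZWZWY


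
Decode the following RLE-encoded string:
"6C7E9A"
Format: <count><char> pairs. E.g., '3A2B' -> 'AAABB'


Expanding each <count><char> pair:
  6C -> 'CCCCCC'
  7E -> 'EEEEEEE'
  9A -> 'AAAAAAAAA'

Decoded = CCCCCCEEEEEEEAAAAAAAAA


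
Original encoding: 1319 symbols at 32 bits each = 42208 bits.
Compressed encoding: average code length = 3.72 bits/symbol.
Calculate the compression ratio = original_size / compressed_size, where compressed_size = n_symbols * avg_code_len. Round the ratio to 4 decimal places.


original_size = n_symbols * orig_bits = 1319 * 32 = 42208 bits
compressed_size = n_symbols * avg_code_len = 1319 * 3.72 = 4906.68 bits
ratio = original_size / compressed_size = 42208 / 4906.68 = 8.6022

Compression ratio = 8.6022


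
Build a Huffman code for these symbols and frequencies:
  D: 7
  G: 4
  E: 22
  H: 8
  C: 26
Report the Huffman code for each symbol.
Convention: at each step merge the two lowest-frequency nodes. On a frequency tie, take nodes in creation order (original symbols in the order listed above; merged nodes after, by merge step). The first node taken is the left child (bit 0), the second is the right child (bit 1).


Huffman tree construction:
Step 1: Merge G(4) + D(7) = 11
Step 2: Merge H(8) + (G+D)(11) = 19
Step 3: Merge (H+(G+D))(19) + E(22) = 41
Step 4: Merge C(26) + ((H+(G+D))+E)(41) = 67
Read each symbol's code off the tree from the root (left child = 0, right child = 1).

Codes:
  D: 1011 (length 4)
  G: 1010 (length 4)
  E: 11 (length 2)
  H: 100 (length 3)
  C: 0 (length 1)
Average code length: 138/67 = 2.0597 bits/symbol


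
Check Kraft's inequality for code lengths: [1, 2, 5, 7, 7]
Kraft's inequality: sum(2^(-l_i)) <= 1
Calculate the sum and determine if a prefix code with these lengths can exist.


Sum = 2^(-1) + 2^(-2) + 2^(-5) + 2^(-7) + 2^(-7)
    = 0.5 + 0.25 + 0.03125 + 0.0078125 + 0.0078125
    = 102/128 = 0.796875
Since 0.796875 <= 1, Kraft's inequality IS satisfied.
A prefix code with these lengths CAN exist.

Kraft sum = 0.796875. Satisfied.


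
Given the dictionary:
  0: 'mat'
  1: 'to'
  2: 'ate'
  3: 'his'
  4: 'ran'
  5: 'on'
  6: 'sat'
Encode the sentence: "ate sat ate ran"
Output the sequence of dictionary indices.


Look up each word in the dictionary:
  'ate' -> 2
  'sat' -> 6
  'ate' -> 2
  'ran' -> 4

Encoded: [2, 6, 2, 4]


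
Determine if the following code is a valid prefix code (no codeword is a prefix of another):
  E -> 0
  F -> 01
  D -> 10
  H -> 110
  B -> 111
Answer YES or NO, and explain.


Checking each pair (does one codeword prefix another?):
  E='0' vs F='01': prefix -- VIOLATION

NO -- this is NOT a valid prefix code. E (0) is a prefix of F (01).


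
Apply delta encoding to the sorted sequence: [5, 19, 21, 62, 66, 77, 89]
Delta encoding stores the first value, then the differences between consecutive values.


First value: 5
Deltas:
  19 - 5 = 14
  21 - 19 = 2
  62 - 21 = 41
  66 - 62 = 4
  77 - 66 = 11
  89 - 77 = 12


Delta encoded: [5, 14, 2, 41, 4, 11, 12]


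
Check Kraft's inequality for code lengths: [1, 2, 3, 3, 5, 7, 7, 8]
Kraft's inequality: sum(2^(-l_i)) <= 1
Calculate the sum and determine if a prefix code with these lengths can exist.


Sum = 2^(-1) + 2^(-2) + 2^(-3) + 2^(-3) + 2^(-5) + 2^(-7) + 2^(-7) + 2^(-8)
    = 0.5 + 0.25 + 0.125 + 0.125 + 0.03125 + 0.0078125 + 0.0078125 + 0.00390625
    = 269/256 = 1.05078125
Since 1.05078125 > 1, Kraft's inequality is NOT satisfied.
A prefix code with these lengths CANNOT exist.

Kraft sum = 1.05078125. Not satisfied.


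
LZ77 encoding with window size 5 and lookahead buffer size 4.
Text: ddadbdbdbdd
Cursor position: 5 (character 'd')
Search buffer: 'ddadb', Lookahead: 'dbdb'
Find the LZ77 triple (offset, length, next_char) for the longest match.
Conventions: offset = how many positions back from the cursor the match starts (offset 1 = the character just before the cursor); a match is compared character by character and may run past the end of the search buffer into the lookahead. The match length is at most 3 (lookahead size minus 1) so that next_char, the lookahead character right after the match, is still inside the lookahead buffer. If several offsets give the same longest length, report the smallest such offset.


Try each offset into the search buffer:
  offset=1 (pos 4, char 'b'): match length 0
  offset=2 (pos 3, char 'd'): match length 3
  offset=3 (pos 2, char 'a'): match length 0
  offset=4 (pos 1, char 'd'): match length 1
  offset=5 (pos 0, char 'd'): match length 1
Longest match has length 3 at offset 2.
next_char = character at position 5 + 3 = 8 -> 'b'

Best match: offset=2, length=3 (matching 'dbd' starting at position 3)
LZ77 triple: (2, 3, 'b')


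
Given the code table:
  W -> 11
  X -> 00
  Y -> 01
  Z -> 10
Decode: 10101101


Decoding:
10 -> Z
10 -> Z
11 -> W
01 -> Y


Result: ZZWY


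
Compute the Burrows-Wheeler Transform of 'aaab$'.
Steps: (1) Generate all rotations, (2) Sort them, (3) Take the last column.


Rotations (sorted):
  0: $aaab -> last char: b
  1: aaab$ -> last char: $
  2: aab$a -> last char: a
  3: ab$aa -> last char: a
  4: b$aaa -> last char: a


BWT = b$aaa


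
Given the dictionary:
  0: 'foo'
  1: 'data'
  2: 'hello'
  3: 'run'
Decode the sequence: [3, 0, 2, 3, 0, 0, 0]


Look up each index in the dictionary:
  3 -> 'run'
  0 -> 'foo'
  2 -> 'hello'
  3 -> 'run'
  0 -> 'foo'
  0 -> 'foo'
  0 -> 'foo'

Decoded: "run foo hello run foo foo foo"


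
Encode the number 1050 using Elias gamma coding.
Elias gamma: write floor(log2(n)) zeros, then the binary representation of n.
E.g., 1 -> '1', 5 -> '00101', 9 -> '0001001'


num_bits = floor(log2(1050)) + 1 = 11
leading_zeros = num_bits - 1 = 10
binary(1050) = 10000011010

Elias gamma(1050) = '0000000000' + '10000011010' = 000000000010000011010 (21 bits)


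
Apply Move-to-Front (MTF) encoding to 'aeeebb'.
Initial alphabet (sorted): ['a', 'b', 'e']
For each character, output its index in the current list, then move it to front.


MTF encoding:
'a': index 0 in ['a', 'b', 'e'] -> ['a', 'b', 'e']
'e': index 2 in ['a', 'b', 'e'] -> ['e', 'a', 'b']
'e': index 0 in ['e', 'a', 'b'] -> ['e', 'a', 'b']
'e': index 0 in ['e', 'a', 'b'] -> ['e', 'a', 'b']
'b': index 2 in ['e', 'a', 'b'] -> ['b', 'e', 'a']
'b': index 0 in ['b', 'e', 'a'] -> ['b', 'e', 'a']


Output: [0, 2, 0, 0, 2, 0]


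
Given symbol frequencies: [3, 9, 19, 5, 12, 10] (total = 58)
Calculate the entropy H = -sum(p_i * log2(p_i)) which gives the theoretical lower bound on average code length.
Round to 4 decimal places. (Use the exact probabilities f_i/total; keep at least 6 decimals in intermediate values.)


Per-symbol terms -p_i * log2(p_i) with p_i = f_i/58:
  p = 3/58 = 0.051724: log2(p) = -4.273018, -p*log2(p) = 0.221018
  p = 9/58 = 0.155172: log2(p) = -2.688056, -p*log2(p) = 0.417112
  p = 19/58 = 0.327586: log2(p) = -1.610053, -p*log2(p) = 0.527431
  p = 5/58 = 0.086207: log2(p) = -3.536053, -p*log2(p) = 0.304832
  p = 12/58 = 0.206897: log2(p) = -2.273018, -p*log2(p) = 0.470280
  p = 10/58 = 0.172414: log2(p) = -2.536053, -p*log2(p) = 0.437251
H = 0.221018 + 0.417112 + 0.527431 + 0.304832 + 0.470280 + 0.437251 = 2.377924

H = 2.3779 bits/symbol


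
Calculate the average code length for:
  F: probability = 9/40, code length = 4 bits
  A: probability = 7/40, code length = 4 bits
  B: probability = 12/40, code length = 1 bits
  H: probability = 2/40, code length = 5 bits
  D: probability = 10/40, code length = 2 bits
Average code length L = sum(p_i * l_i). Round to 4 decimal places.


Weighted contributions p_i * l_i:
  F: (9/40) * 4 = 36/40
  A: (7/40) * 4 = 28/40
  B: (12/40) * 1 = 12/40
  H: (2/40) * 5 = 10/40
  D: (10/40) * 2 = 20/40
Sum = (36 + 28 + 12 + 10 + 20)/40 = 106/40

L = 106/40 = 2.6500 bits/symbol


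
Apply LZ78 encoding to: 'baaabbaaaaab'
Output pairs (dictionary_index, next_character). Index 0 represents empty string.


LZ78 encoding steps:
Dictionary: {0: ''}
Step 1: w='' (idx 0), next='b' -> output (0, 'b'), add 'b' as idx 1
Step 2: w='' (idx 0), next='a' -> output (0, 'a'), add 'a' as idx 2
Step 3: w='a' (idx 2), next='a' -> output (2, 'a'), add 'aa' as idx 3
Step 4: w='b' (idx 1), next='b' -> output (1, 'b'), add 'bb' as idx 4
Step 5: w='aa' (idx 3), next='a' -> output (3, 'a'), add 'aaa' as idx 5
Step 6: w='aa' (idx 3), next='b' -> output (3, 'b'), add 'aab' as idx 6


Encoded: [(0, 'b'), (0, 'a'), (2, 'a'), (1, 'b'), (3, 'a'), (3, 'b')]


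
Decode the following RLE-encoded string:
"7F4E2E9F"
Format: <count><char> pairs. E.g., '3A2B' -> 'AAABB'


Expanding each <count><char> pair:
  7F -> 'FFFFFFF'
  4E -> 'EEEE'
  2E -> 'EE'
  9F -> 'FFFFFFFFF'

Decoded = FFFFFFFEEEEEEFFFFFFFFF


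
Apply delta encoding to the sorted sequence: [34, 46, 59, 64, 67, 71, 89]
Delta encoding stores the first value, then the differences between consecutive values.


First value: 34
Deltas:
  46 - 34 = 12
  59 - 46 = 13
  64 - 59 = 5
  67 - 64 = 3
  71 - 67 = 4
  89 - 71 = 18


Delta encoded: [34, 12, 13, 5, 3, 4, 18]


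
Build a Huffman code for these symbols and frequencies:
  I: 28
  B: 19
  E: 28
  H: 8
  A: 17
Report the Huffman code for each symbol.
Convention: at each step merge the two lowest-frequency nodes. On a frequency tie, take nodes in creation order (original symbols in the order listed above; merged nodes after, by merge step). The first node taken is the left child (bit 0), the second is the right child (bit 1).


Huffman tree construction:
Step 1: Merge H(8) + A(17) = 25
Step 2: Merge B(19) + (H+A)(25) = 44
Step 3: Merge I(28) + E(28) = 56
Step 4: Merge (B+(H+A))(44) + (I+E)(56) = 100
Read each symbol's code off the tree from the root (left child = 0, right child = 1).

Codes:
  I: 10 (length 2)
  B: 00 (length 2)
  E: 11 (length 2)
  H: 010 (length 3)
  A: 011 (length 3)
Average code length: 225/100 = 2.2500 bits/symbol


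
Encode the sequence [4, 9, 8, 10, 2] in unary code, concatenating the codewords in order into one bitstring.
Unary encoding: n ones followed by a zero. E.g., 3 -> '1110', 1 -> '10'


Encode each number as n ones followed by a terminating 0:
  4 -> 11110 (5 bits)
  9 -> 1111111110 (10 bits)
  8 -> 111111110 (9 bits)
  10 -> 11111111110 (11 bits)
  2 -> 110 (3 bits)
Total length = 5 + 10 + 9 + 11 + 3 = 38 bits.

Unary([4, 9, 8, 10, 2]) = 11110111111111011111111011111111110110 (38 bits)


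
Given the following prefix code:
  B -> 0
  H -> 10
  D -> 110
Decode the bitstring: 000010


Decoding step by step:
Bits 0 -> B
Bits 0 -> B
Bits 0 -> B
Bits 0 -> B
Bits 10 -> H


Decoded message: BBBBH


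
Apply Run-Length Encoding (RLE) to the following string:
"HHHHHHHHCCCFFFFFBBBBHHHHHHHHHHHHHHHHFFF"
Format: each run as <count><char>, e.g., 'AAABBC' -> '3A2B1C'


Scanning runs left to right:
  i=0: run of 'H' x 8 -> '8H'
  i=8: run of 'C' x 3 -> '3C'
  i=11: run of 'F' x 5 -> '5F'
  i=16: run of 'B' x 4 -> '4B'
  i=20: run of 'H' x 16 -> '16H'
  i=36: run of 'F' x 3 -> '3F'

RLE = 8H3C5F4B16H3F


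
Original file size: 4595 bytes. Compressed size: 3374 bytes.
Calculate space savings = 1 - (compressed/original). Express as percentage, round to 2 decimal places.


ratio = compressed/original = 3374/4595 = 0.734276
savings = 1 - ratio = 1 - 0.734276 = 0.265724
as a percentage: 0.265724 * 100 = 26.57%

Space savings = 1 - 3374/4595 = 26.57%


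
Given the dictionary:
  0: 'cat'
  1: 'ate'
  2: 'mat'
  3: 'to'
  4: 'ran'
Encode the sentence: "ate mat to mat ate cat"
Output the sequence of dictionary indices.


Look up each word in the dictionary:
  'ate' -> 1
  'mat' -> 2
  'to' -> 3
  'mat' -> 2
  'ate' -> 1
  'cat' -> 0

Encoded: [1, 2, 3, 2, 1, 0]


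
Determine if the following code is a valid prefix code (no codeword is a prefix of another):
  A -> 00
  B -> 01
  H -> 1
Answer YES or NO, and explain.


Checking each pair (does one codeword prefix another?):
  A='00' vs B='01': no prefix
  A='00' vs H='1': no prefix
  B='01' vs A='00': no prefix
  B='01' vs H='1': no prefix
  H='1' vs A='00': no prefix
  H='1' vs B='01': no prefix
No violation found over all pairs.

YES -- this is a valid prefix code. No codeword is a prefix of any other codeword.


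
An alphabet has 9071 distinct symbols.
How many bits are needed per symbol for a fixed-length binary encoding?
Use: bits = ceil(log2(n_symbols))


log2(9071) = 13.147
Bracket: 2^13 = 8192 < 9071 <= 2^14 = 16384
So ceil(log2(9071)) = 14

bits = ceil(log2(9071)) = ceil(13.147) = 14 bits


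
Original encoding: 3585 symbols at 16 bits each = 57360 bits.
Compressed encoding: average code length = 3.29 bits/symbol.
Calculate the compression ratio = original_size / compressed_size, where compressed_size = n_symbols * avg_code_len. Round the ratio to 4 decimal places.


original_size = n_symbols * orig_bits = 3585 * 16 = 57360 bits
compressed_size = n_symbols * avg_code_len = 3585 * 3.29 = 11794.65 bits
ratio = original_size / compressed_size = 57360 / 11794.65 = 4.8632

Compression ratio = 4.8632


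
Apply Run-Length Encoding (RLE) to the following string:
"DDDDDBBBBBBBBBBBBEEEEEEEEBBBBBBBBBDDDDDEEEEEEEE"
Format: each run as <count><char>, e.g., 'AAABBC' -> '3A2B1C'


Scanning runs left to right:
  i=0: run of 'D' x 5 -> '5D'
  i=5: run of 'B' x 12 -> '12B'
  i=17: run of 'E' x 8 -> '8E'
  i=25: run of 'B' x 9 -> '9B'
  i=34: run of 'D' x 5 -> '5D'
  i=39: run of 'E' x 8 -> '8E'

RLE = 5D12B8E9B5D8E


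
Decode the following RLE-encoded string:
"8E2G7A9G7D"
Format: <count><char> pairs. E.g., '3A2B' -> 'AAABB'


Expanding each <count><char> pair:
  8E -> 'EEEEEEEE'
  2G -> 'GG'
  7A -> 'AAAAAAA'
  9G -> 'GGGGGGGGG'
  7D -> 'DDDDDDD'

Decoded = EEEEEEEEGGAAAAAAAGGGGGGGGGDDDDDDD


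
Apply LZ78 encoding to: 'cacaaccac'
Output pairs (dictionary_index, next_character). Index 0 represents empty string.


LZ78 encoding steps:
Dictionary: {0: ''}
Step 1: w='' (idx 0), next='c' -> output (0, 'c'), add 'c' as idx 1
Step 2: w='' (idx 0), next='a' -> output (0, 'a'), add 'a' as idx 2
Step 3: w='c' (idx 1), next='a' -> output (1, 'a'), add 'ca' as idx 3
Step 4: w='a' (idx 2), next='c' -> output (2, 'c'), add 'ac' as idx 4
Step 5: w='ca' (idx 3), next='c' -> output (3, 'c'), add 'cac' as idx 5


Encoded: [(0, 'c'), (0, 'a'), (1, 'a'), (2, 'c'), (3, 'c')]


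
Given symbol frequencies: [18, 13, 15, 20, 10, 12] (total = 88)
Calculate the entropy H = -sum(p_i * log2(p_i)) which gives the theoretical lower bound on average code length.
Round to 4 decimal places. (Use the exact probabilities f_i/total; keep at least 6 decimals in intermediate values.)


Per-symbol terms -p_i * log2(p_i) with p_i = f_i/88:
  p = 18/88 = 0.204545: log2(p) = -2.289507, -p*log2(p) = 0.468308
  p = 13/88 = 0.147727: log2(p) = -2.758992, -p*log2(p) = 0.407578
  p = 15/88 = 0.170455: log2(p) = -2.552541, -p*log2(p) = 0.435092
  p = 20/88 = 0.227273: log2(p) = -2.137504, -p*log2(p) = 0.485796
  p = 10/88 = 0.113636: log2(p) = -3.137504, -p*log2(p) = 0.356534
  p = 12/88 = 0.136364: log2(p) = -2.874469, -p*log2(p) = 0.391973
H = 0.468308 + 0.407578 + 0.435092 + 0.485796 + 0.356534 + 0.391973 = 2.545281

H = 2.5453 bits/symbol


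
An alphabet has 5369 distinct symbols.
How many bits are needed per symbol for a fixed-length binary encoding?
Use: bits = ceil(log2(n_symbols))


log2(5369) = 12.3904
Bracket: 2^12 = 4096 < 5369 <= 2^13 = 8192
So ceil(log2(5369)) = 13

bits = ceil(log2(5369)) = ceil(12.3904) = 13 bits


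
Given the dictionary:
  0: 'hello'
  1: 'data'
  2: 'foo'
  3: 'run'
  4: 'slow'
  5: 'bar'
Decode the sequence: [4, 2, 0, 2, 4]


Look up each index in the dictionary:
  4 -> 'slow'
  2 -> 'foo'
  0 -> 'hello'
  2 -> 'foo'
  4 -> 'slow'

Decoded: "slow foo hello foo slow"


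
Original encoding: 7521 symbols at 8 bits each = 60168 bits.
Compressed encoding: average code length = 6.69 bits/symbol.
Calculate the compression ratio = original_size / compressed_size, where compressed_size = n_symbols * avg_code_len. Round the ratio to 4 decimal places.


original_size = n_symbols * orig_bits = 7521 * 8 = 60168 bits
compressed_size = n_symbols * avg_code_len = 7521 * 6.69 = 50315.49 bits
ratio = original_size / compressed_size = 60168 / 50315.49 = 1.1958

Compression ratio = 1.1958


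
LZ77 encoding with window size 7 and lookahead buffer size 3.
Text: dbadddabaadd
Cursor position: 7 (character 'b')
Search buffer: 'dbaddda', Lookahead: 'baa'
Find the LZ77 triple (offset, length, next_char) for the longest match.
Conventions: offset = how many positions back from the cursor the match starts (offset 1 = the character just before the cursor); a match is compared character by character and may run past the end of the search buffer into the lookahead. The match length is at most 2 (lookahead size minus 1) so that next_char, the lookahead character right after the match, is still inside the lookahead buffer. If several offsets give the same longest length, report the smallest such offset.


Try each offset into the search buffer:
  offset=1 (pos 6, char 'a'): match length 0
  offset=2 (pos 5, char 'd'): match length 0
  offset=3 (pos 4, char 'd'): match length 0
  offset=4 (pos 3, char 'd'): match length 0
  offset=5 (pos 2, char 'a'): match length 0
  offset=6 (pos 1, char 'b'): match length 2
  offset=7 (pos 0, char 'd'): match length 0
Longest match has length 2 at offset 6.
next_char = character at position 7 + 2 = 9 -> 'a'

Best match: offset=6, length=2 (matching 'ba' starting at position 1)
LZ77 triple: (6, 2, 'a')


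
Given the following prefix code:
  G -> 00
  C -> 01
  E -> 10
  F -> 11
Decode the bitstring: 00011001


Decoding step by step:
Bits 00 -> G
Bits 01 -> C
Bits 10 -> E
Bits 01 -> C


Decoded message: GCEC


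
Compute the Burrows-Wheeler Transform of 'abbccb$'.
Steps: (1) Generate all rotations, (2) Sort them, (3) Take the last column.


Rotations (sorted):
  0: $abbccb -> last char: b
  1: abbccb$ -> last char: $
  2: b$abbcc -> last char: c
  3: bbccb$a -> last char: a
  4: bccb$ab -> last char: b
  5: cb$abbc -> last char: c
  6: ccb$abb -> last char: b


BWT = b$cabcb


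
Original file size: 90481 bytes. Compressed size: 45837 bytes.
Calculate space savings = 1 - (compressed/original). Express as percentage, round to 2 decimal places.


ratio = compressed/original = 45837/90481 = 0.506593
savings = 1 - ratio = 1 - 0.506593 = 0.493407
as a percentage: 0.493407 * 100 = 49.34%

Space savings = 1 - 45837/90481 = 49.34%


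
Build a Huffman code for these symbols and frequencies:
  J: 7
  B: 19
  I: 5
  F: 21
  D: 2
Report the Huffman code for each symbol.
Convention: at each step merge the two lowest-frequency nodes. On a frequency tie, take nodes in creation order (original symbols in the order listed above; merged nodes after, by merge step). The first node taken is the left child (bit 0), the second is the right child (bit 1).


Huffman tree construction:
Step 1: Merge D(2) + I(5) = 7
Step 2: Merge J(7) + (D+I)(7) = 14
Step 3: Merge (J+(D+I))(14) + B(19) = 33
Step 4: Merge F(21) + ((J+(D+I))+B)(33) = 54
Read each symbol's code off the tree from the root (left child = 0, right child = 1).

Codes:
  J: 100 (length 3)
  B: 11 (length 2)
  I: 1011 (length 4)
  F: 0 (length 1)
  D: 1010 (length 4)
Average code length: 108/54 = 2.0000 bits/symbol


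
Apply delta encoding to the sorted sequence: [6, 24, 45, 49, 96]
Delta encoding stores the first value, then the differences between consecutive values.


First value: 6
Deltas:
  24 - 6 = 18
  45 - 24 = 21
  49 - 45 = 4
  96 - 49 = 47


Delta encoded: [6, 18, 21, 4, 47]


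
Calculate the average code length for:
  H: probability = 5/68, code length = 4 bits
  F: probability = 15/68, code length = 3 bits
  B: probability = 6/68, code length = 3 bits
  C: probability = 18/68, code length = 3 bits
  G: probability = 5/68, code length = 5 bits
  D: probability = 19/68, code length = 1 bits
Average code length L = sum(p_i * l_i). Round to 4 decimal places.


Weighted contributions p_i * l_i:
  H: (5/68) * 4 = 20/68
  F: (15/68) * 3 = 45/68
  B: (6/68) * 3 = 18/68
  C: (18/68) * 3 = 54/68
  G: (5/68) * 5 = 25/68
  D: (19/68) * 1 = 19/68
Sum = (20 + 45 + 18 + 54 + 25 + 19)/68 = 181/68

L = 181/68 = 2.6618 bits/symbol


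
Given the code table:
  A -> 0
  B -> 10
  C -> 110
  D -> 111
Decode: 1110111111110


Decoding:
111 -> D
0 -> A
111 -> D
111 -> D
110 -> C


Result: DADDC


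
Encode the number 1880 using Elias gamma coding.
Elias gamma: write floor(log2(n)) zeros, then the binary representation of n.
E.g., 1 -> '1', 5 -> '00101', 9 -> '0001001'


num_bits = floor(log2(1880)) + 1 = 11
leading_zeros = num_bits - 1 = 10
binary(1880) = 11101011000

Elias gamma(1880) = '0000000000' + '11101011000' = 000000000011101011000 (21 bits)


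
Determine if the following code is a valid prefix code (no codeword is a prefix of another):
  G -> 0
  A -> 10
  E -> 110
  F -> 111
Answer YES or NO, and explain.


Checking each pair (does one codeword prefix another?):
  G='0' vs A='10': no prefix
  G='0' vs E='110': no prefix
  G='0' vs F='111': no prefix
  A='10' vs G='0': no prefix
  A='10' vs E='110': no prefix
  A='10' vs F='111': no prefix
  E='110' vs G='0': no prefix
  E='110' vs A='10': no prefix
  E='110' vs F='111': no prefix
  F='111' vs G='0': no prefix
  F='111' vs A='10': no prefix
  F='111' vs E='110': no prefix
No violation found over all pairs.

YES -- this is a valid prefix code. No codeword is a prefix of any other codeword.


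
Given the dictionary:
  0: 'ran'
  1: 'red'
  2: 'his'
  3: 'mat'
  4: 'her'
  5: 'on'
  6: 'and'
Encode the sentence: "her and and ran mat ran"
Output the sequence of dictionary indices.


Look up each word in the dictionary:
  'her' -> 4
  'and' -> 6
  'and' -> 6
  'ran' -> 0
  'mat' -> 3
  'ran' -> 0

Encoded: [4, 6, 6, 0, 3, 0]


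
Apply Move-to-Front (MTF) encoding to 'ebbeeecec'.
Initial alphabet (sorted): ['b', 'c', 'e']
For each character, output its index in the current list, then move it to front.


MTF encoding:
'e': index 2 in ['b', 'c', 'e'] -> ['e', 'b', 'c']
'b': index 1 in ['e', 'b', 'c'] -> ['b', 'e', 'c']
'b': index 0 in ['b', 'e', 'c'] -> ['b', 'e', 'c']
'e': index 1 in ['b', 'e', 'c'] -> ['e', 'b', 'c']
'e': index 0 in ['e', 'b', 'c'] -> ['e', 'b', 'c']
'e': index 0 in ['e', 'b', 'c'] -> ['e', 'b', 'c']
'c': index 2 in ['e', 'b', 'c'] -> ['c', 'e', 'b']
'e': index 1 in ['c', 'e', 'b'] -> ['e', 'c', 'b']
'c': index 1 in ['e', 'c', 'b'] -> ['c', 'e', 'b']


Output: [2, 1, 0, 1, 0, 0, 2, 1, 1]


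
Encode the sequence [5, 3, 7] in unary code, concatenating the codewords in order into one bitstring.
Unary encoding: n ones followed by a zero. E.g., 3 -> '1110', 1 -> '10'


Encode each number as n ones followed by a terminating 0:
  5 -> 111110 (6 bits)
  3 -> 1110 (4 bits)
  7 -> 11111110 (8 bits)
Total length = 6 + 4 + 8 = 18 bits.

Unary([5, 3, 7]) = 111110111011111110 (18 bits)


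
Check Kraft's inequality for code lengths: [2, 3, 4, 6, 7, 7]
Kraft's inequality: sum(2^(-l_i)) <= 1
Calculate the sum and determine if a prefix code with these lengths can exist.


Sum = 2^(-2) + 2^(-3) + 2^(-4) + 2^(-6) + 2^(-7) + 2^(-7)
    = 0.25 + 0.125 + 0.0625 + 0.015625 + 0.0078125 + 0.0078125
    = 60/128 = 0.46875
Since 0.46875 <= 1, Kraft's inequality IS satisfied.
A prefix code with these lengths CAN exist.

Kraft sum = 0.46875. Satisfied.


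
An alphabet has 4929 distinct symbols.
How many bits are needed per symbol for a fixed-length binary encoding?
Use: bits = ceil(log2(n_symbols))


log2(4929) = 12.2671
Bracket: 2^12 = 4096 < 4929 <= 2^13 = 8192
So ceil(log2(4929)) = 13

bits = ceil(log2(4929)) = ceil(12.2671) = 13 bits


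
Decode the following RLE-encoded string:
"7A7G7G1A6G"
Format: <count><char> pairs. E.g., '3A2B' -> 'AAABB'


Expanding each <count><char> pair:
  7A -> 'AAAAAAA'
  7G -> 'GGGGGGG'
  7G -> 'GGGGGGG'
  1A -> 'A'
  6G -> 'GGGGGG'

Decoded = AAAAAAAGGGGGGGGGGGGGGAGGGGGG


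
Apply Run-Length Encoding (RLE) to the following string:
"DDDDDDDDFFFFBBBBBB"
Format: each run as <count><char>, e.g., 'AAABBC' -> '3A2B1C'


Scanning runs left to right:
  i=0: run of 'D' x 8 -> '8D'
  i=8: run of 'F' x 4 -> '4F'
  i=12: run of 'B' x 6 -> '6B'

RLE = 8D4F6B


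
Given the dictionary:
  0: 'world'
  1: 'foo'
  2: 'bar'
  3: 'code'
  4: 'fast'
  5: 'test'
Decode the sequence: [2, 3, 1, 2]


Look up each index in the dictionary:
  2 -> 'bar'
  3 -> 'code'
  1 -> 'foo'
  2 -> 'bar'

Decoded: "bar code foo bar"


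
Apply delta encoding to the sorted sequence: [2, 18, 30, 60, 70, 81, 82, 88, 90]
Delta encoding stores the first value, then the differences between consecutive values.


First value: 2
Deltas:
  18 - 2 = 16
  30 - 18 = 12
  60 - 30 = 30
  70 - 60 = 10
  81 - 70 = 11
  82 - 81 = 1
  88 - 82 = 6
  90 - 88 = 2


Delta encoded: [2, 16, 12, 30, 10, 11, 1, 6, 2]


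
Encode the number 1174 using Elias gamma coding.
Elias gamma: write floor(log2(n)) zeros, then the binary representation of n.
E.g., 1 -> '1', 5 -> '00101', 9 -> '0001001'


num_bits = floor(log2(1174)) + 1 = 11
leading_zeros = num_bits - 1 = 10
binary(1174) = 10010010110

Elias gamma(1174) = '0000000000' + '10010010110' = 000000000010010010110 (21 bits)


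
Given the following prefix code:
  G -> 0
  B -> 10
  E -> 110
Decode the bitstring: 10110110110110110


Decoding step by step:
Bits 10 -> B
Bits 110 -> E
Bits 110 -> E
Bits 110 -> E
Bits 110 -> E
Bits 110 -> E


Decoded message: BEEEEE


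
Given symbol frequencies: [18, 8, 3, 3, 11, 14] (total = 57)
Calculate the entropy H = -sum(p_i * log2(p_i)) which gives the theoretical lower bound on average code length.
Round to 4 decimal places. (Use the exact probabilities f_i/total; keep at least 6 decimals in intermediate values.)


Per-symbol terms -p_i * log2(p_i) with p_i = f_i/57:
  p = 18/57 = 0.315789: log2(p) = -1.662965, -p*log2(p) = 0.525147
  p = 8/57 = 0.140351: log2(p) = -2.832890, -p*log2(p) = 0.397599
  p = 3/57 = 0.052632: log2(p) = -4.247928, -p*log2(p) = 0.223575
  p = 3/57 = 0.052632: log2(p) = -4.247928, -p*log2(p) = 0.223575
  p = 11/57 = 0.192982: log2(p) = -2.373458, -p*log2(p) = 0.458036
  p = 14/57 = 0.245614: log2(p) = -2.025535, -p*log2(p) = 0.497500
H = 0.525147 + 0.397599 + 0.223575 + 0.223575 + 0.458036 + 0.497500 = 2.325432

H = 2.3254 bits/symbol


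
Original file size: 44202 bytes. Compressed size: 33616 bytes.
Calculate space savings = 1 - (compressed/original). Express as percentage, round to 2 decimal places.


ratio = compressed/original = 33616/44202 = 0.760509
savings = 1 - ratio = 1 - 0.760509 = 0.239491
as a percentage: 0.239491 * 100 = 23.95%

Space savings = 1 - 33616/44202 = 23.95%


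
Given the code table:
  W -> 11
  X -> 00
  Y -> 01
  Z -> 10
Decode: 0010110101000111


Decoding:
00 -> X
10 -> Z
11 -> W
01 -> Y
01 -> Y
00 -> X
01 -> Y
11 -> W


Result: XZWYYXYW


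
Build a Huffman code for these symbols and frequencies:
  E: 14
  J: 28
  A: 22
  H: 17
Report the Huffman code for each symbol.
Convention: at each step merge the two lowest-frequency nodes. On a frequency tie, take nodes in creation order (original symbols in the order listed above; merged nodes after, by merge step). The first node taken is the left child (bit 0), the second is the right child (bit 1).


Huffman tree construction:
Step 1: Merge E(14) + H(17) = 31
Step 2: Merge A(22) + J(28) = 50
Step 3: Merge (E+H)(31) + (A+J)(50) = 81
Read each symbol's code off the tree from the root (left child = 0, right child = 1).

Codes:
  E: 00 (length 2)
  J: 11 (length 2)
  A: 10 (length 2)
  H: 01 (length 2)
Average code length: 162/81 = 2.0000 bits/symbol


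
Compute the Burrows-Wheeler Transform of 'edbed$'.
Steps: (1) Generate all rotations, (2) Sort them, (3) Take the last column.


Rotations (sorted):
  0: $edbed -> last char: d
  1: bed$ed -> last char: d
  2: d$edbe -> last char: e
  3: dbed$e -> last char: e
  4: ed$edb -> last char: b
  5: edbed$ -> last char: $


BWT = ddeeb$


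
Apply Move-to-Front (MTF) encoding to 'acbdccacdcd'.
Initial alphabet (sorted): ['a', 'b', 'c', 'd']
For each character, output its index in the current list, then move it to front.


MTF encoding:
'a': index 0 in ['a', 'b', 'c', 'd'] -> ['a', 'b', 'c', 'd']
'c': index 2 in ['a', 'b', 'c', 'd'] -> ['c', 'a', 'b', 'd']
'b': index 2 in ['c', 'a', 'b', 'd'] -> ['b', 'c', 'a', 'd']
'd': index 3 in ['b', 'c', 'a', 'd'] -> ['d', 'b', 'c', 'a']
'c': index 2 in ['d', 'b', 'c', 'a'] -> ['c', 'd', 'b', 'a']
'c': index 0 in ['c', 'd', 'b', 'a'] -> ['c', 'd', 'b', 'a']
'a': index 3 in ['c', 'd', 'b', 'a'] -> ['a', 'c', 'd', 'b']
'c': index 1 in ['a', 'c', 'd', 'b'] -> ['c', 'a', 'd', 'b']
'd': index 2 in ['c', 'a', 'd', 'b'] -> ['d', 'c', 'a', 'b']
'c': index 1 in ['d', 'c', 'a', 'b'] -> ['c', 'd', 'a', 'b']
'd': index 1 in ['c', 'd', 'a', 'b'] -> ['d', 'c', 'a', 'b']


Output: [0, 2, 2, 3, 2, 0, 3, 1, 2, 1, 1]


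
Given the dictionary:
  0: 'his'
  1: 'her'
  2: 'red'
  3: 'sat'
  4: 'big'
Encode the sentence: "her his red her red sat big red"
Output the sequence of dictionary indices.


Look up each word in the dictionary:
  'her' -> 1
  'his' -> 0
  'red' -> 2
  'her' -> 1
  'red' -> 2
  'sat' -> 3
  'big' -> 4
  'red' -> 2

Encoded: [1, 0, 2, 1, 2, 3, 4, 2]


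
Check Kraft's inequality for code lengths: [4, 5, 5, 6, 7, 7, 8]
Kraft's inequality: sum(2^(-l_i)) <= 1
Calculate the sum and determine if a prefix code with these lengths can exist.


Sum = 2^(-4) + 2^(-5) + 2^(-5) + 2^(-6) + 2^(-7) + 2^(-7) + 2^(-8)
    = 0.0625 + 0.03125 + 0.03125 + 0.015625 + 0.0078125 + 0.0078125 + 0.00390625
    = 41/256 = 0.16015625
Since 0.16015625 <= 1, Kraft's inequality IS satisfied.
A prefix code with these lengths CAN exist.

Kraft sum = 0.16015625. Satisfied.


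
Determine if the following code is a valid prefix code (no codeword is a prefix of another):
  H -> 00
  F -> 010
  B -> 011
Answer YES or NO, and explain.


Checking each pair (does one codeword prefix another?):
  H='00' vs F='010': no prefix
  H='00' vs B='011': no prefix
  F='010' vs H='00': no prefix
  F='010' vs B='011': no prefix
  B='011' vs H='00': no prefix
  B='011' vs F='010': no prefix
No violation found over all pairs.

YES -- this is a valid prefix code. No codeword is a prefix of any other codeword.


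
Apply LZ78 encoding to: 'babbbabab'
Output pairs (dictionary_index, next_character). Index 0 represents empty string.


LZ78 encoding steps:
Dictionary: {0: ''}
Step 1: w='' (idx 0), next='b' -> output (0, 'b'), add 'b' as idx 1
Step 2: w='' (idx 0), next='a' -> output (0, 'a'), add 'a' as idx 2
Step 3: w='b' (idx 1), next='b' -> output (1, 'b'), add 'bb' as idx 3
Step 4: w='b' (idx 1), next='a' -> output (1, 'a'), add 'ba' as idx 4
Step 5: w='ba' (idx 4), next='b' -> output (4, 'b'), add 'bab' as idx 5


Encoded: [(0, 'b'), (0, 'a'), (1, 'b'), (1, 'a'), (4, 'b')]


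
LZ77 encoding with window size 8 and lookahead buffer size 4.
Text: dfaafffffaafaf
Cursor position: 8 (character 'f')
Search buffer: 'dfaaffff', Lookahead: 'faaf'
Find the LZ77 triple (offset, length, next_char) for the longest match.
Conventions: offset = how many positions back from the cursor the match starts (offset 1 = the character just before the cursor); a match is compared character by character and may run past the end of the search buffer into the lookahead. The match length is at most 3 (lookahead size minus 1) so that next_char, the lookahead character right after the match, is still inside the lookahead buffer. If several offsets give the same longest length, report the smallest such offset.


Try each offset into the search buffer:
  offset=1 (pos 7, char 'f'): match length 1
  offset=2 (pos 6, char 'f'): match length 1
  offset=3 (pos 5, char 'f'): match length 1
  offset=4 (pos 4, char 'f'): match length 1
  offset=5 (pos 3, char 'a'): match length 0
  offset=6 (pos 2, char 'a'): match length 0
  offset=7 (pos 1, char 'f'): match length 3
  offset=8 (pos 0, char 'd'): match length 0
Longest match has length 3 at offset 7.
next_char = character at position 8 + 3 = 11 -> 'f'

Best match: offset=7, length=3 (matching 'faa' starting at position 1)
LZ77 triple: (7, 3, 'f')


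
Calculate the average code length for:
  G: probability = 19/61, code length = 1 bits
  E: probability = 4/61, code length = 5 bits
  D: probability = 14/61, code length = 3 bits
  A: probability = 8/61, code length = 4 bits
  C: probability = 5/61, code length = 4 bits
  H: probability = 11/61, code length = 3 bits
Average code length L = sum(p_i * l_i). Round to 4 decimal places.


Weighted contributions p_i * l_i:
  G: (19/61) * 1 = 19/61
  E: (4/61) * 5 = 20/61
  D: (14/61) * 3 = 42/61
  A: (8/61) * 4 = 32/61
  C: (5/61) * 4 = 20/61
  H: (11/61) * 3 = 33/61
Sum = (19 + 20 + 42 + 32 + 20 + 33)/61 = 166/61

L = 166/61 = 2.7213 bits/symbol


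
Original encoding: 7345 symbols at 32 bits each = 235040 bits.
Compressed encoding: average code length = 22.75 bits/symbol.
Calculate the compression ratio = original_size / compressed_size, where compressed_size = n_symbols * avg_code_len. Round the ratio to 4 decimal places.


original_size = n_symbols * orig_bits = 7345 * 32 = 235040 bits
compressed_size = n_symbols * avg_code_len = 7345 * 22.75 = 167098.75 bits
ratio = original_size / compressed_size = 235040 / 167098.75 = 1.4066

Compression ratio = 1.4066


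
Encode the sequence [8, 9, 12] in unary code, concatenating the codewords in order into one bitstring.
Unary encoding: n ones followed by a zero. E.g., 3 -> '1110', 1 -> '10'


Encode each number as n ones followed by a terminating 0:
  8 -> 111111110 (9 bits)
  9 -> 1111111110 (10 bits)
  12 -> 1111111111110 (13 bits)
Total length = 9 + 10 + 13 = 32 bits.

Unary([8, 9, 12]) = 11111111011111111101111111111110 (32 bits)


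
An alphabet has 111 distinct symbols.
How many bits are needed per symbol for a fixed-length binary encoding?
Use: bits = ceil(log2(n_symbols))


log2(111) = 6.7944
Bracket: 2^6 = 64 < 111 <= 2^7 = 128
So ceil(log2(111)) = 7

bits = ceil(log2(111)) = ceil(6.7944) = 7 bits


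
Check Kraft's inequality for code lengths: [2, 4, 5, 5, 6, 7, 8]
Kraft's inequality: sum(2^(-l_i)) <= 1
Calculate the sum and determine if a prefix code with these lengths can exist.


Sum = 2^(-2) + 2^(-4) + 2^(-5) + 2^(-5) + 2^(-6) + 2^(-7) + 2^(-8)
    = 0.25 + 0.0625 + 0.03125 + 0.03125 + 0.015625 + 0.0078125 + 0.00390625
    = 103/256 = 0.40234375
Since 0.40234375 <= 1, Kraft's inequality IS satisfied.
A prefix code with these lengths CAN exist.

Kraft sum = 0.40234375. Satisfied.
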